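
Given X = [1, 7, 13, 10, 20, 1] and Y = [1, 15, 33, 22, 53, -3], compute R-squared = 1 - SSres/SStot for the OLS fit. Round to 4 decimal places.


The fitted line is Y = -4.3960 + 2.8342*X.
SSres = 13.4257, SStot = 2176.8333.
R^2 = 1 - SSres/SStot = 0.9938.

0.9938


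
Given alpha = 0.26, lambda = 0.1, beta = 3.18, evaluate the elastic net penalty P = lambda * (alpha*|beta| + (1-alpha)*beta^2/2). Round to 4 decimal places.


L1 component = 0.26 * |3.18| = 0.8268.
L2 component = 0.74 * 3.18^2 / 2 = 3.7416.
Penalty = 0.1 * (0.8268 + 3.7416) = 0.1 * 4.5684 = 0.4568.

0.4568


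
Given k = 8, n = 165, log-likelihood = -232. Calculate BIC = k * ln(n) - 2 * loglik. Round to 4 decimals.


k * ln(n) = 8 * ln(165) = 8 * 5.105945 = 40.847560.
-2 * loglik = -2 * (-232) = 464.
BIC = 40.847560 + 464 = 504.847560, which rounds to 504.8476.

504.8476


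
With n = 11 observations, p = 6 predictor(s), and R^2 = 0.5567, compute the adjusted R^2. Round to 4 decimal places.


Using the formula:
(1 - 0.5567) = 0.4433.
Multiply by 10/4: 0.4433 * 10 = 4.4330, then 4.4330 / 4 = 1.1083.
Adj R^2 = 1 - 1.1083 = -0.1083.

-0.1083


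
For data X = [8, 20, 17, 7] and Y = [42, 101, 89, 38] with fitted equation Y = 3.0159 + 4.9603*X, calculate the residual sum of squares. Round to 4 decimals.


Predicted values from Y = 3.0159 + 4.9603*X.
Residuals: [-0.6983, -1.2219, 1.6590, 0.2620].
SSres = 4.8016.

4.8016


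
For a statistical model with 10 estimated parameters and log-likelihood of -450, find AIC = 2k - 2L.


AIC = 2k - 2*loglik = 2(10) - 2(-450).
= 20 + 900 = 920.

920


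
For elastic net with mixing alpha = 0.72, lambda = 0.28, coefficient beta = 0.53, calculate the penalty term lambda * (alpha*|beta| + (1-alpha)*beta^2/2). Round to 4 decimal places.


Compute:
L1 = 0.72 * 0.53 = 0.3816.
L2 = 0.28 * 0.53^2 / 2 = 0.0393.
Penalty = 0.28 * (0.3816 + 0.0393) = 0.1179.

0.1179


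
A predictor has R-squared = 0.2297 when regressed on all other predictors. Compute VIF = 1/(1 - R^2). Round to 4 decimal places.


Denominator: 1 - 0.2297 = 0.7703.
VIF = 1 / 0.7703 = 1.2982.

1.2982


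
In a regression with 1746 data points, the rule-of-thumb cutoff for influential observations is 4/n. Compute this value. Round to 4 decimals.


Using the rule of thumb:
Threshold = 4 / 1746 = 0.0023.

0.0023


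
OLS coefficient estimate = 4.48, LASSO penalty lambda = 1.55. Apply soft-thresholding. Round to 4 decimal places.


Check: |4.48| = 4.48 vs lambda = 1.55.
Since |beta| > lambda, coefficient = sign(beta)*(|beta| - lambda) = 2.9300.
Soft-thresholded coefficient = 2.9300.

2.9300


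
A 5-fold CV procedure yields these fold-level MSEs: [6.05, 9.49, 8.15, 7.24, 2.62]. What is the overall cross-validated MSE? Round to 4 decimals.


Add all fold MSEs: 33.5500.
Divide by k = 5: 33.5500/5 = 6.7100.

6.7100


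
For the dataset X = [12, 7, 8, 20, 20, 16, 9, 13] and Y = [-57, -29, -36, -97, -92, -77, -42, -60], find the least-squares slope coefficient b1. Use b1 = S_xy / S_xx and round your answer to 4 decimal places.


Calculate xbar = 13.1250, ybar = -61.2500.
S_xx = 184.8750, S_xy = -913.7500.
Using b1 = S_xy / S_xx = -913.7500 / 184.8750, we get b1 = -4.9425.

-4.9425


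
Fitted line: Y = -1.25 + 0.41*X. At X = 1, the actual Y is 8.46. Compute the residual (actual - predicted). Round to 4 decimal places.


Compute yhat = -1.25 + (0.41)(1) = -0.8400.
Residual = actual - predicted = 8.46 - -0.8400 = 9.3000.

9.3000


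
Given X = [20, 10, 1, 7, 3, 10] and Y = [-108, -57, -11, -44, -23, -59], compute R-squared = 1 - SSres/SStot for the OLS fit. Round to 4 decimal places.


After computing the OLS fit (b0=-7.3245, b1=-5.0599):
SSres = 6.0251, SStot = 5779.3333.
R^2 = 1 - 6.0251/5779.3333 = 0.9990.

0.9990


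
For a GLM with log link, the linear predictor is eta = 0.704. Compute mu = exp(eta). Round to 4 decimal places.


mu = exp(eta) = exp(0.704).
= 2.0218.

2.0218


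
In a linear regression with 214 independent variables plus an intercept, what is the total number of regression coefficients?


Total coefficients = number of predictors + 1 (for the intercept).
= 214 + 1 = 215.

215


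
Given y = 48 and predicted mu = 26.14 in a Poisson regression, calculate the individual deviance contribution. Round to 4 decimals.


Compute y*ln(y/mu) = 48*ln(48/26.14) = 48*0.607734 = 29.171232.
y - mu = 21.86.
D = 2*(29.171232 - (21.86)) = 14.622464, which rounds to 14.6225.

14.6225


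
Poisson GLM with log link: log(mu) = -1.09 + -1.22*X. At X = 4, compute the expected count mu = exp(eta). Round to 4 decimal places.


Linear predictor: eta = -1.09 + (-1.22)(4) = -5.9700.
Expected count: mu = exp(-5.9700) = 0.0026.

0.0026


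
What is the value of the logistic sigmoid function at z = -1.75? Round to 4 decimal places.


exp(1.7500) = 5.7546.
1 + exp(-z) = 6.7546.
sigmoid = 1/6.7546 = 0.1480.

0.1480


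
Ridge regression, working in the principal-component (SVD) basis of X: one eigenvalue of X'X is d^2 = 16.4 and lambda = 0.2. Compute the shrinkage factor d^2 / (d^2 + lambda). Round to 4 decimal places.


Denominator = d^2 + lambda = 16.4 + 0.2 = 16.6000.
Shrinkage = 16.4 / 16.6000 = 0.9880.

0.9880


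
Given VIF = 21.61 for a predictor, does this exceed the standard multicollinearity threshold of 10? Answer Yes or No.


The threshold is 10.
VIF = 21.61 is >= 10.
Multicollinearity indication: Yes.

Yes


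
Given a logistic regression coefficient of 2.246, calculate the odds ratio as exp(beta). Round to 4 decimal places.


exp(2.246) = 9.4499.
So the odds ratio is 9.4499.

9.4499


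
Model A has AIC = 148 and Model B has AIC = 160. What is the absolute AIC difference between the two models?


|AIC_A - AIC_B| = |148 - 160| = 12.
Model A is preferred (lower AIC).

12


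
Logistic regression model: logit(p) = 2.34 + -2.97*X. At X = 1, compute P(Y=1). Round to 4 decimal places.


Compute z = 2.34 + (-2.97)(1) = -0.6300.
exp(-z) = 1.8776.
P = 1/(1 + 1.8776) = 0.3475.

0.3475


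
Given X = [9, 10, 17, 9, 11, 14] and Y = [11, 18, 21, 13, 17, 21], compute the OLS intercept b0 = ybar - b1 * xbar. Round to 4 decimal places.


First find the slope: b1 = 1.0844.
Means: xbar = 11.6667, ybar = 16.8333.
b0 = ybar - b1 * xbar = 16.8333 - 1.0844 * 11.6667 = 4.1818.

4.1818


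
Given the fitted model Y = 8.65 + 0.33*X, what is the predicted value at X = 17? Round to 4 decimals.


Predicted value:
Y = 8.65 + (0.33)(17) = 8.65 + 5.6100 = 14.2600.

14.2600


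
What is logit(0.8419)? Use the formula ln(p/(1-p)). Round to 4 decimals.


The odds are p/(1-p) = 0.8419 / 0.1581 = 5.3251.
logit(p) = ln(5.3251) = 1.6724.

1.6724


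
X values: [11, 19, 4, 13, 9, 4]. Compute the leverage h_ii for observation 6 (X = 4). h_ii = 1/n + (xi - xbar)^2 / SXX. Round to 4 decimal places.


Mean of X: xbar = 10.0000.
SXX = 164.0000.
For X = 4: h = 1/6 + (4 - 10.0000)^2/164.0000 = 0.3862.

0.3862


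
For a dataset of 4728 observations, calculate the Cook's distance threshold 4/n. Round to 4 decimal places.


The threshold is 4/n.
4/4728 = 0.0008.

0.0008


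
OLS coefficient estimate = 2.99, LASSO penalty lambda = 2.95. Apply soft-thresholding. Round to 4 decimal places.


Absolute value: |2.99| = 2.99.
Compare to lambda = 2.95.
Since |beta| > lambda, coefficient = sign(beta)*(|beta| - lambda) = 0.0400.

0.0400


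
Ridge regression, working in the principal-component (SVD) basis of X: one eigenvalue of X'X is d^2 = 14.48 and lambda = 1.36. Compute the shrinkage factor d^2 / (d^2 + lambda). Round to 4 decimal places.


d^2 + lambda = 14.48 + 1.36 = 15.8400.
Shrinkage factor = 14.48/15.8400 = 0.9141.

0.9141


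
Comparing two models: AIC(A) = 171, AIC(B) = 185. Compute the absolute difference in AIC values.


Absolute difference = |171 - 185| = 14.
The model with lower AIC (A) is preferred.

14


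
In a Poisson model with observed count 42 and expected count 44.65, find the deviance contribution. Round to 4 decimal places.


y/mu = 42/44.65 = 0.940649 (approx.), and ln(42/44.65) = -0.061185.
y * ln(y/mu) = 42 * -0.061185 = -2.569770.
y - mu = -2.65.
D = 2 * (-2.569770 - -2.65) = 0.160460, which rounds to 0.1605.

0.1605


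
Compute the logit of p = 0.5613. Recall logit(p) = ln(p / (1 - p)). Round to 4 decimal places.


Compute the odds: 0.5613/0.4387 = 1.2795.
Take the natural log: ln(1.2795) = 0.2464.

0.2464


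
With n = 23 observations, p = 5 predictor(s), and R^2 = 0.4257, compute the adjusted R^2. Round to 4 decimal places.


Using the formula:
(1 - 0.4257) = 0.5743.
Multiply by 22/17: 0.5743 * 22 = 12.6346, then 12.6346 / 17 = 0.7432.
Adj R^2 = 1 - 0.7432 = 0.2568.

0.2568


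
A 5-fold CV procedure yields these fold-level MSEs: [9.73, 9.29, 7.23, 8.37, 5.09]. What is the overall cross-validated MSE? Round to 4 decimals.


Total MSE across folds = 39.7100.
CV-MSE = 39.7100/5 = 7.9420.

7.9420


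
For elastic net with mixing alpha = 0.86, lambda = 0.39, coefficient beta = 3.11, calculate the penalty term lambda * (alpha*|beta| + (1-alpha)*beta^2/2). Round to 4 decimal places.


alpha * |beta| = 0.86 * 3.11 = 2.6746.
(1-alpha) * beta^2/2 = 0.14 * 9.6721/2 = 0.6770.
Total = 0.39 * (2.6746 + 0.6770) = 1.3071.

1.3071


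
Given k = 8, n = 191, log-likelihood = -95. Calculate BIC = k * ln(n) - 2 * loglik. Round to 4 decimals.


Compute k*ln(n) = 8*ln(191) = 8*5.252273 = 42.018184.
Then -2*loglik = 190.
BIC = 42.018184 + 190 = 232.018184, which rounds to 232.0182.

232.0182


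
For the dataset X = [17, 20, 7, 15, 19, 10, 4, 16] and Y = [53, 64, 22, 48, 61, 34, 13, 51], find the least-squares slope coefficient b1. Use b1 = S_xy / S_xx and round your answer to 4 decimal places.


First compute the means: xbar = 13.5000, ybar = 43.2500.
Then S_xx = sum((xi - xbar)^2) = 238.0000.
S_xy = sum((xi - xbar)(yi - ybar)) = 751.0000.
b1 = S_xy / S_xx = 751.0000 / 238.0000 = 3.1555.

3.1555


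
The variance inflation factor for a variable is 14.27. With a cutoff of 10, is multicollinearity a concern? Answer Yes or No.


Check: VIF = 14.27 vs threshold = 10.
Since 14.27 >= 10, the answer is Yes.

Yes


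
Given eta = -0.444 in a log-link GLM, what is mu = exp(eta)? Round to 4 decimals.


mu = exp(eta) = exp(-0.444).
= 0.6415.

0.6415


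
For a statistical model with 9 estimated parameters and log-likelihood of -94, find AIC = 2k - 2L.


AIC = 2k - 2*loglik = 2(9) - 2(-94).
= 18 + 188 = 206.

206


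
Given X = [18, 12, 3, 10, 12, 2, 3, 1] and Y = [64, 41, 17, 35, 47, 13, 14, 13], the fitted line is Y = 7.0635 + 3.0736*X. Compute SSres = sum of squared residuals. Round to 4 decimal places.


For each point, residual = actual - predicted.
Residuals: [1.6117, -2.9467, 0.7157, -2.7995, 3.0533, -0.2107, -2.2843, 2.8629].
Sum of squared residuals = 42.4113.

42.4113


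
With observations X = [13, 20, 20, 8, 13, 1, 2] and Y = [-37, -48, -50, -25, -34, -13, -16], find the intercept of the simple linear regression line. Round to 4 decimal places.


Compute b1 = -1.8750 from the OLS formula.
With xbar = 11.0000 and ybar = -31.8571, the intercept is:
b0 = -31.8571 - -1.8750 * 11.0000 = -11.2321.

-11.2321


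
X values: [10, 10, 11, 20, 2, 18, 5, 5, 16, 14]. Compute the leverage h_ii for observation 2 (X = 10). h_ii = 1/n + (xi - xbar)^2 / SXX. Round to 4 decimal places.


Compute xbar = 11.1000 with n = 10 observations.
SXX = 318.9000.
Leverage = 1/10 + (10 - 11.1000)^2/318.9000 = 0.1038.

0.1038


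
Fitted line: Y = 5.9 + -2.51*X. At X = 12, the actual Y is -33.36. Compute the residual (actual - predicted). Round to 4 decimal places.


Compute yhat = 5.9 + (-2.51)(12) = -24.2200.
Residual = actual - predicted = -33.36 - -24.2200 = -9.1400.

-9.1400


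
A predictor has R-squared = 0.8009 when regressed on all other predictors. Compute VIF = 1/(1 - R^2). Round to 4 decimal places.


Using VIF = 1/(1 - R^2_j):
1 - 0.8009 = 0.1991.
VIF = 5.0226.

5.0226


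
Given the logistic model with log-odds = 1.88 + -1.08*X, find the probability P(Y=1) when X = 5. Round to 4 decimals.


Compute z = 1.88 + (-1.08)(5) = -3.5200.
exp(-z) = 33.7844.
P = 1/(1 + 33.7844) = 0.0287.

0.0287


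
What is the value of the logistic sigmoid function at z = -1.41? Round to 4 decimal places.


Compute exp(1.4100) = 4.0960.
Sigmoid = 1 / (1 + 4.0960) = 1 / 5.0960 = 0.1962.

0.1962


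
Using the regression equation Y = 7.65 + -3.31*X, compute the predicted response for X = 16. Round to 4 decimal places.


Predicted value:
Y = 7.65 + (-3.31)(16) = 7.65 + -52.9600 = -45.3100.

-45.3100


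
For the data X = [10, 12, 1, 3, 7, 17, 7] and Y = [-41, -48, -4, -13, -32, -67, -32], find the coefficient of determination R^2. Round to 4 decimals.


The fitted line is Y = -2.2658 + -3.8796*X.
SSres = 20.8667, SStot = 2682.8571.
R^2 = 1 - SSres/SStot = 0.9922.

0.9922


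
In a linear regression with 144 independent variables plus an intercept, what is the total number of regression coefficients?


Total coefficients = number of predictors + 1 (for the intercept).
= 144 + 1 = 145.

145


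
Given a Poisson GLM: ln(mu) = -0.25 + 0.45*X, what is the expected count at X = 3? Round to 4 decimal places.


eta = -0.25 + 0.45 * 3 = 1.1000.
mu = exp(1.1000) = 3.0042.

3.0042


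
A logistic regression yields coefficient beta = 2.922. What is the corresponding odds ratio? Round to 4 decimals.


The odds ratio is computed as:
OR = e^(2.922) = 18.5784.

18.5784


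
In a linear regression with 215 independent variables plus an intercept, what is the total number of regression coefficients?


Each predictor gets one coefficient, plus one intercept.
Total parameters = 215 + 1 = 216.

216


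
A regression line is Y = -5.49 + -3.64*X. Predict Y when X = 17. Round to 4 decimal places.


Substitute X = 17 into the equation:
Y = -5.49 + -3.64 * 17 = -5.49 + -61.8800 = -67.3700.

-67.3700


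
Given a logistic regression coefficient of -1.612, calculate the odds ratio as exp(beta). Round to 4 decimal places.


exp(-1.612) = 0.1995.
So the odds ratio is 0.1995.

0.1995


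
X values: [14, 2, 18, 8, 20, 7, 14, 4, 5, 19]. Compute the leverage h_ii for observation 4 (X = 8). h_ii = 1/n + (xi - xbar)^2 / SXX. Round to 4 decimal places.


Compute xbar = 11.1000 with n = 10 observations.
SXX = 402.9000.
Leverage = 1/10 + (8 - 11.1000)^2/402.9000 = 0.1239.

0.1239


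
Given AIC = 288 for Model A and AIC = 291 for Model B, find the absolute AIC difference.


Compute |288 - 291| = 3.
Model A has the smaller AIC.

3


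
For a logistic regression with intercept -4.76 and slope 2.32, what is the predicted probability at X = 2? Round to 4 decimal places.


Linear predictor: z = -4.76 + 2.32 * 2 = -0.1200.
P = 1/(1 + exp(0.1200)) = 1/(1 + 1.1275) = 0.4700.

0.4700


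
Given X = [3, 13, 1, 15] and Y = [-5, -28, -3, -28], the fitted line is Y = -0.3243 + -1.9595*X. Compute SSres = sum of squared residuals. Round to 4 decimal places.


For each point, residual = actual - predicted.
Residuals: [1.2028, -2.2022, -0.7162, 1.7168].
Sum of squared residuals = 9.7568.

9.7568


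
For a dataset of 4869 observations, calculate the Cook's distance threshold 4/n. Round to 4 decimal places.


The threshold is 4/n.
4/4869 = 0.0008.

0.0008


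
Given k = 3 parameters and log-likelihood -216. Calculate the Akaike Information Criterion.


Compute:
2k = 2*3 = 6.
-2*loglik = -2*(-216) = 432.
AIC = 6 + 432 = 438.

438


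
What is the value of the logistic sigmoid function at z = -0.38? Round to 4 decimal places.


First, exp(0.3800) = 1.4623.
Then sigma(z) = 1/(1 + 1.4623) = 0.4061.

0.4061


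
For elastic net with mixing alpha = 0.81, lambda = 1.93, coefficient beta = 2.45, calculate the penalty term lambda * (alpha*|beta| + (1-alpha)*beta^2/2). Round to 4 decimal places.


Compute:
L1 = 0.81 * 2.45 = 1.9845.
L2 = 0.19 * 2.45^2 / 2 = 0.5702.
Penalty = 1.93 * (1.9845 + 0.5702) = 4.9306.

4.9306


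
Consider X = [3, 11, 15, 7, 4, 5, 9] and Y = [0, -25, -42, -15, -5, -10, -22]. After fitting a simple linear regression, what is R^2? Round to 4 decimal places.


Fit the OLS line: b0 = 8.3786, b1 = -3.2898.
SSres = 15.6658.
SStot = 1200.0000.
R^2 = 1 - 15.6658/1200.0000 = 0.9869.

0.9869


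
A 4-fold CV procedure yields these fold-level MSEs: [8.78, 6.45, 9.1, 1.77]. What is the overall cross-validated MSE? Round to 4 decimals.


Sum of fold MSEs = 26.1000.
Average = 26.1000 / 4 = 6.5250.

6.5250


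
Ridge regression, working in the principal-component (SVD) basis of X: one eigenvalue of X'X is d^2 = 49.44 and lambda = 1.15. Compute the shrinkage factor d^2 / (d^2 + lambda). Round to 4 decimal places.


Compute the denominator: 49.44 + 1.15 = 50.5900.
Shrinkage factor = 49.44 / 50.5900 = 0.9773.

0.9773


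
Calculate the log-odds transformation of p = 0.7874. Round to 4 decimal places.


Compute the odds: 0.7874/0.2126 = 3.7037.
Take the natural log: ln(3.7037) = 1.3093.

1.3093


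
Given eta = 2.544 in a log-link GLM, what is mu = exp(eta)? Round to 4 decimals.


The inverse log link gives:
mu = exp(2.544) = 12.7305.

12.7305


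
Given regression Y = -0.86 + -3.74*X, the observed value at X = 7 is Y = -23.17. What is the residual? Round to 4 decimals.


Compute yhat = -0.86 + (-3.74)(7) = -27.0400.
Residual = actual - predicted = -23.17 - -27.0400 = 3.8700.

3.8700


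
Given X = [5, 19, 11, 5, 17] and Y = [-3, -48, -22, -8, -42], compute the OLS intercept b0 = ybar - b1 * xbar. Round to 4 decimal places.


First find the slope: b1 = -3.0421.
Means: xbar = 11.4000, ybar = -24.6000.
b0 = ybar - b1 * xbar = -24.6000 - -3.0421 * 11.4000 = 10.0794.

10.0794


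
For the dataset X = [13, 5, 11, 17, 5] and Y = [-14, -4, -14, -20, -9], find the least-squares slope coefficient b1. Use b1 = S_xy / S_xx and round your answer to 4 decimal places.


First compute the means: xbar = 10.2000, ybar = -12.2000.
Then S_xx = sum((xi - xbar)^2) = 108.8000.
S_xy = sum((xi - xbar)(yi - ybar)) = -118.8000.
b1 = S_xy / S_xx = -118.8000 / 108.8000 = -1.0919.

-1.0919


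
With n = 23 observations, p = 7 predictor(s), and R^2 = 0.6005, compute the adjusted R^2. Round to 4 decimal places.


Using the formula:
(1 - 0.6005) = 0.3995.
Multiply by 22/15: 0.3995 * 22 = 8.7890, then 8.7890 / 15 = 0.5859.
Adj R^2 = 1 - 0.5859 = 0.4141.

0.4141


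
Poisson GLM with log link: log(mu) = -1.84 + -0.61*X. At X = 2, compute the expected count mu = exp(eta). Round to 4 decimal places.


Linear predictor: eta = -1.84 + (-0.61)(2) = -3.0600.
Expected count: mu = exp(-3.0600) = 0.0469.

0.0469


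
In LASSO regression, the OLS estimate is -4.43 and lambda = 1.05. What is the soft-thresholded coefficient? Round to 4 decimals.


Check: |-4.43| = 4.43 vs lambda = 1.05.
Since |beta| > lambda, coefficient = sign(beta)*(|beta| - lambda) = -3.3800.
Soft-thresholded coefficient = -3.3800.

-3.3800


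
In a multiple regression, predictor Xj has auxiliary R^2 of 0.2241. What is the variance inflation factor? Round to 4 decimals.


VIF = 1 / (1 - 0.2241).
= 1 / 0.7759 = 1.2888.

1.2888


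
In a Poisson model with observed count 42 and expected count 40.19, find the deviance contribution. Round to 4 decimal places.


y/mu = 42/40.19 = 1.045036 (approx.), and ln(42/40.19) = 0.044051.
y * ln(y/mu) = 42 * 0.044051 = 1.850142.
y - mu = 1.81.
D = 2 * (1.850142 - 1.81) = 0.080284, which rounds to 0.0803.

0.0803


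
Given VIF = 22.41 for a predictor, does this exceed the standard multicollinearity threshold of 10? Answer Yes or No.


Compare VIF = 22.41 to the threshold of 10.
22.41 >= 10, so the answer is Yes.

Yes


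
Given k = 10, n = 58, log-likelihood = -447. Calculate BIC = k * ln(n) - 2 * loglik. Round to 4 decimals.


k * ln(n) = 10 * ln(58) = 10 * 4.060443 = 40.604430.
-2 * loglik = -2 * (-447) = 894.
BIC = 40.604430 + 894 = 934.604430, which rounds to 934.6044.

934.6044


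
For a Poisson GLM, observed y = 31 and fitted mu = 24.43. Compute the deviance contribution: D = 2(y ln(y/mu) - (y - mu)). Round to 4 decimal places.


Compute y*ln(y/mu) = 31*ln(31/24.43) = 31*0.238175 = 7.383425.
y - mu = 6.57.
D = 2*(7.383425 - (6.57)) = 1.626850, which rounds to 1.6269.

1.6269


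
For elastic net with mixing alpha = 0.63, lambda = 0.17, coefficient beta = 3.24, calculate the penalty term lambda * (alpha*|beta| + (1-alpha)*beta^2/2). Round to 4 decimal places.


Compute:
L1 = 0.63 * 3.24 = 2.0412.
L2 = 0.37 * 3.24^2 / 2 = 1.9421.
Penalty = 0.17 * (2.0412 + 1.9421) = 0.6772.

0.6772


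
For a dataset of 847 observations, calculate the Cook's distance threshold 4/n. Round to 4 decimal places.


Cook's distance cutoff = 4/n = 4/847.
= 0.0047.

0.0047


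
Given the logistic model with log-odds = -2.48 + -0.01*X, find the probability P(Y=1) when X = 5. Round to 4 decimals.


z = -2.48 + -0.01 * 5 = -2.5300.
Sigmoid: P = 1 / (1 + exp(2.5300)) = 0.0738.

0.0738


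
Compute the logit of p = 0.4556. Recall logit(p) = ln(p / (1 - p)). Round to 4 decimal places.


1 - p = 0.5444.
p/(1-p) = 0.8369.
logit = ln(0.8369) = -0.1781.

-0.1781


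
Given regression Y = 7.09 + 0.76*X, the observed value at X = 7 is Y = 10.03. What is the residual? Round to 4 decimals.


Predicted = 7.09 + 0.76 * 7 = 12.4100.
Residual = 10.03 - 12.4100 = -2.3800.

-2.3800


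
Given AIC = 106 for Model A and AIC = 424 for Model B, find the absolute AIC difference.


Compute |106 - 424| = 318.
Model A has the smaller AIC.

318


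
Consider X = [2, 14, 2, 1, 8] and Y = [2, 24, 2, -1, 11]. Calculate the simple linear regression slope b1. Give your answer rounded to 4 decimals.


The sample means are xbar = 5.4000 and ybar = 7.6000.
Compute S_xx = 123.2000 and S_xy = 225.8000.
Slope b1 = S_xy / S_xx = 225.8000 / 123.2000 = 1.8328.

1.8328


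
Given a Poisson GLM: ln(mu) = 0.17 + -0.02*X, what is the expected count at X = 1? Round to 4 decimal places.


eta = 0.17 + -0.02 * 1 = 0.1500.
mu = exp(0.1500) = 1.1618.

1.1618


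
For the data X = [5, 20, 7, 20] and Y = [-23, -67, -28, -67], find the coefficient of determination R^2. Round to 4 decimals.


Fit the OLS line: b0 = -7.7753, b1 = -2.9596.
SSres = 0.4268.
SStot = 1734.7500.
R^2 = 1 - 0.4268/1734.7500 = 0.9998.

0.9998


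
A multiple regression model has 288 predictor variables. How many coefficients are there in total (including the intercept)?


Including the intercept, the model has 288 predictor coefficients + 1 intercept.
Total = 289.

289


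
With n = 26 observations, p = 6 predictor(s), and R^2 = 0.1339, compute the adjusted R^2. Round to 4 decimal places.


Adjusted R^2 = 1 - (1 - R^2) * (n-1)/(n-p-1).
(1 - R^2) = 0.8661.
(n-1)/(n-p-1) = 25/19.
(1 - R^2) * (n-1) = 0.8661 * 25 = 21.6525.
Divide by (n-p-1): 21.6525 / 19 = 1.1396.
Adj R^2 = 1 - 1.1396 = -0.1396.

-0.1396


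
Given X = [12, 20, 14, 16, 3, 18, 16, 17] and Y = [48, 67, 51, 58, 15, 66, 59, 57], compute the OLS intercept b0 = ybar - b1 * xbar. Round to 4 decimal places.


The slope is b1 = 3.1224.
Sample means are xbar = 14.5000 and ybar = 52.6250.
Intercept: b0 = 52.6250 - (3.1224)(14.5000) = 7.3503.

7.3503


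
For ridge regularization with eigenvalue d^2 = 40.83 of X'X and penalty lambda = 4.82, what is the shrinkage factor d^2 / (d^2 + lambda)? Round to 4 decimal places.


Compute the denominator: 40.83 + 4.82 = 45.6500.
Shrinkage factor = 40.83 / 45.6500 = 0.8944.

0.8944


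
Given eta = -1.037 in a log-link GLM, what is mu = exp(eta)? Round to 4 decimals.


mu = exp(eta) = exp(-1.037).
= 0.3545.

0.3545


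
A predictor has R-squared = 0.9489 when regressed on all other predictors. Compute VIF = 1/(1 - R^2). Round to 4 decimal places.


VIF = 1 / (1 - 0.9489).
= 1 / 0.0511 = 19.5695.

19.5695


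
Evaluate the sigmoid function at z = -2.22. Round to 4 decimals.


Compute exp(2.2200) = 9.2073.
Sigmoid = 1 / (1 + 9.2073) = 1 / 10.2073 = 0.0980.

0.0980


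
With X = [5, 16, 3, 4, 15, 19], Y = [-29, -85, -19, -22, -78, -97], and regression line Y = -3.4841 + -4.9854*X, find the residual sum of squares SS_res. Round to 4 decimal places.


Predicted values from Y = -3.4841 + -4.9854*X.
Residuals: [-0.5889, -1.7495, -0.5597, 1.4257, 0.2651, 1.2067].
SSres = 7.2798.

7.2798


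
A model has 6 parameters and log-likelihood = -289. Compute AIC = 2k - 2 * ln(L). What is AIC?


AIC = 2k - 2*loglik = 2(6) - 2(-289).
= 12 + 578 = 590.

590


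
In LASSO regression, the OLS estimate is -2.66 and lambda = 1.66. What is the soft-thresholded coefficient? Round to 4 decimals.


|beta_OLS| = 2.66.
lambda = 1.66.
Since |beta| > lambda, coefficient = sign(beta)*(|beta| - lambda) = -1.0000.
Result = -1.0000.

-1.0000


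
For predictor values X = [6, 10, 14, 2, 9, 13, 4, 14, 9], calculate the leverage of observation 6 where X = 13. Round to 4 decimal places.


Compute xbar = 9.0000 with n = 9 observations.
SXX = 150.0000.
Leverage = 1/9 + (13 - 9.0000)^2/150.0000 = 0.2178.

0.2178


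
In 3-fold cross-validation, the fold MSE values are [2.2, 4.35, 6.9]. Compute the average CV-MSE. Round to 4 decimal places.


Total MSE across folds = 13.4500.
CV-MSE = 13.4500/3 = 4.4833.

4.4833


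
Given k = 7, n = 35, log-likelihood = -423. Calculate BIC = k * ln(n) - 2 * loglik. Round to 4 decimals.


k * ln(n) = 7 * ln(35) = 7 * 3.555348 = 24.887436.
-2 * loglik = -2 * (-423) = 846.
BIC = 24.887436 + 846 = 870.887436, which rounds to 870.8874.

870.8874


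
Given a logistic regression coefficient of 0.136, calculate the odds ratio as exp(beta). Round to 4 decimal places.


Odds ratio = exp(beta) = exp(0.136).
= 1.1457.

1.1457


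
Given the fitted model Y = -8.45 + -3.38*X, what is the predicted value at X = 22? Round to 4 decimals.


Substitute X = 22 into the equation:
Y = -8.45 + -3.38 * 22 = -8.45 + -74.3600 = -82.8100.

-82.8100


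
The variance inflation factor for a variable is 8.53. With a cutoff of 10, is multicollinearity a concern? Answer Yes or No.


The threshold is 10.
VIF = 8.53 is < 10.
Multicollinearity indication: No.

No


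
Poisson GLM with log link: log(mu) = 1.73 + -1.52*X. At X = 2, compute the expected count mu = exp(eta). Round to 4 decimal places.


eta = 1.73 + -1.52 * 2 = -1.3100.
mu = exp(-1.3100) = 0.2698.

0.2698


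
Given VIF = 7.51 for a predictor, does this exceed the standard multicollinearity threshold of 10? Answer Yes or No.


Compare VIF = 7.51 to the threshold of 10.
7.51 < 10, so the answer is No.

No


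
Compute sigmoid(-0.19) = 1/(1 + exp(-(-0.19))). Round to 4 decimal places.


exp(0.1900) = 1.2092.
1 + exp(-z) = 2.2092.
sigmoid = 1/2.2092 = 0.4526.

0.4526


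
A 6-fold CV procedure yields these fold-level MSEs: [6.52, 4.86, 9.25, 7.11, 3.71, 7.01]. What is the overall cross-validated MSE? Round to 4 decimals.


Add all fold MSEs: 38.4600.
Divide by k = 6: 38.4600/6 = 6.4100.

6.4100


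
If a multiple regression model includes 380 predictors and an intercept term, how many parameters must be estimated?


Each predictor gets one coefficient, plus one intercept.
Total parameters = 380 + 1 = 381.

381


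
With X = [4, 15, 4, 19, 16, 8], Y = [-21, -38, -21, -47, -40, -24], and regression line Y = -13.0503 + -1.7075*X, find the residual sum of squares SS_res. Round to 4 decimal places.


For each point, residual = actual - predicted.
Residuals: [-1.1197, 0.6628, -1.1197, -1.5072, 0.3703, 2.7103].
Sum of squared residuals = 12.7013.

12.7013


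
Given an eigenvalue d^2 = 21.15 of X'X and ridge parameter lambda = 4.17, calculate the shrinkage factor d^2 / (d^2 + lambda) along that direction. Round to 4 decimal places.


d^2 + lambda = 21.15 + 4.17 = 25.3200.
Shrinkage factor = 21.15/25.3200 = 0.8353.

0.8353


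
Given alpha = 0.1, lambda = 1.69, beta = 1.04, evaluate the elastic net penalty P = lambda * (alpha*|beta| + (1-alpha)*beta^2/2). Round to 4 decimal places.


L1 component = 0.1 * |1.04| = 0.1040.
L2 component = 0.9 * 1.04^2 / 2 = 0.4867.
Penalty = 1.69 * (0.1040 + 0.4867) = 1.69 * 0.5907 = 0.9983.

0.9983


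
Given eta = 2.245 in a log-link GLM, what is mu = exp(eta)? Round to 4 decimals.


Apply the inverse link:
mu = e^2.245 = 9.4404.

9.4404


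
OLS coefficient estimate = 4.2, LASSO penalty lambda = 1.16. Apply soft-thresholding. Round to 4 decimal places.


Check: |4.2| = 4.2 vs lambda = 1.16.
Since |beta| > lambda, coefficient = sign(beta)*(|beta| - lambda) = 3.0400.
Soft-thresholded coefficient = 3.0400.

3.0400


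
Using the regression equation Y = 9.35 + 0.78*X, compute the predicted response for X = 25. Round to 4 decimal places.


Substitute X = 25 into the equation:
Y = 9.35 + 0.78 * 25 = 9.35 + 19.5000 = 28.8500.

28.8500


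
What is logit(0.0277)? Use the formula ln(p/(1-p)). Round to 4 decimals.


The odds are p/(1-p) = 0.0277 / 0.9723 = 0.0285.
logit(p) = ln(0.0285) = -3.5582.

-3.5582


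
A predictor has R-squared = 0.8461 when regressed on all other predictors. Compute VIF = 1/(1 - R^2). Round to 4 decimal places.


Using VIF = 1/(1 - R^2_j):
1 - 0.8461 = 0.1539.
VIF = 6.4977.

6.4977


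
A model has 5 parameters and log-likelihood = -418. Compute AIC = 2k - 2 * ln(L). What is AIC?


Compute:
2k = 2*5 = 10.
-2*loglik = -2*(-418) = 836.
AIC = 10 + 836 = 846.

846


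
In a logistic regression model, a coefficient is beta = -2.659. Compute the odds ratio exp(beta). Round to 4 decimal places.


The odds ratio is computed as:
OR = e^(-2.659) = 0.0700.

0.0700


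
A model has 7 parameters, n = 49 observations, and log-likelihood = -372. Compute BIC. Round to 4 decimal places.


Compute k*ln(n) = 7*ln(49) = 7*3.891820 = 27.242740.
Then -2*loglik = 744.
BIC = 27.242740 + 744 = 771.242740, which rounds to 771.2427.

771.2427


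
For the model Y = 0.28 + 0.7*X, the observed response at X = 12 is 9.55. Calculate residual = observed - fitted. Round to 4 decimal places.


Fitted value at X = 12 is yhat = 0.28 + 0.7*12 = 8.6800.
Residual = 9.55 - 8.6800 = 0.8700.

0.8700


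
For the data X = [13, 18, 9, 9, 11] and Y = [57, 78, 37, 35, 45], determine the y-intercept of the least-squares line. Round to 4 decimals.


Compute b1 = 4.7143 from the OLS formula.
With xbar = 12.0000 and ybar = 50.4000, the intercept is:
b0 = 50.4000 - 4.7143 * 12.0000 = -6.1714.

-6.1714


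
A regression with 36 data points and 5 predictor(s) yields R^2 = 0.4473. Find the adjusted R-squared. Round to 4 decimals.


Adjusted R^2 = 1 - (1 - R^2) * (n-1)/(n-p-1).
(1 - R^2) = 0.5527.
(n-1)/(n-p-1) = 35/30.
(1 - R^2) * (n-1) = 0.5527 * 35 = 19.3445.
Divide by (n-p-1): 19.3445 / 30 = 0.6448.
Adj R^2 = 1 - 0.6448 = 0.3552.

0.3552


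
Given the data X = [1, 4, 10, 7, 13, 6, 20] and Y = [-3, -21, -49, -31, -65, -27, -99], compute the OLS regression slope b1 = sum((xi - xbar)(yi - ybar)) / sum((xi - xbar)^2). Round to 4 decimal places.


The sample means are xbar = 8.7143 and ybar = -42.1429.
Compute S_xx = 239.4286 and S_xy = -1210.2857.
Slope b1 = S_xy / S_xx = -1210.2857 / 239.4286 = -5.0549.

-5.0549


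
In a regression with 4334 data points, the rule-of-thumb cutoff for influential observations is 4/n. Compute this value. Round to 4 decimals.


Cook's distance cutoff = 4/n = 4/4334.
= 0.0009.

0.0009


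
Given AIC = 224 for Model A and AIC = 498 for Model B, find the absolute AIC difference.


Compute |224 - 498| = 274.
Model A has the smaller AIC.

274


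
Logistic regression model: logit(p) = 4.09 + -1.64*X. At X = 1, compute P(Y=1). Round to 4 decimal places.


Linear predictor: z = 4.09 + -1.64 * 1 = 2.4500.
P = 1/(1 + exp(-2.4500)) = 1/(1 + 0.0863) = 0.9206.

0.9206


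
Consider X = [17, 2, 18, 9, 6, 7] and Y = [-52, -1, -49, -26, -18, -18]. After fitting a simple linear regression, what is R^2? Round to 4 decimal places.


After computing the OLS fit (b0=2.8858, b1=-3.0731):
SSres = 31.7486, SStot = 1947.3333.
R^2 = 1 - 31.7486/1947.3333 = 0.9837.

0.9837


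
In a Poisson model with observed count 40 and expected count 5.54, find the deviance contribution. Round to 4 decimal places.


First: ln(40/5.54) = 1.976885.
Then: 40 * 1.976885 = 79.075400.
y - mu = 40 - 5.54 = 34.46.
D = 2(79.075400 - 34.46) = 89.230800, which rounds to 89.2308.

89.2308


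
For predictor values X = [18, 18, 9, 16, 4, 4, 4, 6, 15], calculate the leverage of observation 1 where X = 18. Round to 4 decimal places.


Mean of X: xbar = 10.4444.
SXX = 312.2222.
For X = 18: h = 1/9 + (18 - 10.4444)^2/312.2222 = 0.2940.

0.2940


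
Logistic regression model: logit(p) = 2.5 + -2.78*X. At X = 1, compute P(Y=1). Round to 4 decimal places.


Compute z = 2.5 + (-2.78)(1) = -0.2800.
exp(-z) = 1.3231.
P = 1/(1 + 1.3231) = 0.4305.

0.4305


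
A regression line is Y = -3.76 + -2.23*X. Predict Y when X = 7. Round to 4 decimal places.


Predicted value:
Y = -3.76 + (-2.23)(7) = -3.76 + -15.6100 = -19.3700.

-19.3700


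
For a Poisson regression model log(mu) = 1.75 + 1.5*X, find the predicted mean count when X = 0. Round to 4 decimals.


Linear predictor: eta = 1.75 + (1.5)(0) = 1.7500.
Expected count: mu = exp(1.7500) = 5.7546.

5.7546


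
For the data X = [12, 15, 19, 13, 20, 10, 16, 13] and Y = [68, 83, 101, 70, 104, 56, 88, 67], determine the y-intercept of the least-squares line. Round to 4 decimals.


First find the slope: b1 = 4.9491.
Means: xbar = 14.7500, ybar = 79.6250.
b0 = ybar - b1 * xbar = 79.6250 - 4.9491 * 14.7500 = 6.6257.

6.6257


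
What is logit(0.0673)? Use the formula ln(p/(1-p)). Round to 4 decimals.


Compute the odds: 0.0673/0.9327 = 0.0722.
Take the natural log: ln(0.0722) = -2.6289.

-2.6289


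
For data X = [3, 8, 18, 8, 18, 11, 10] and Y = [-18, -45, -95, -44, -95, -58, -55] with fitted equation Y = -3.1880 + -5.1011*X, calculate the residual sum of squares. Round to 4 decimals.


Predicted values from Y = -3.1880 + -5.1011*X.
Residuals: [0.4913, -1.0032, 0.0078, -0.0032, 0.0078, 1.3001, -0.8010].
SSres = 3.5798.

3.5798


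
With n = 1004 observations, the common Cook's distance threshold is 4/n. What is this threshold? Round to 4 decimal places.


Using the rule of thumb:
Threshold = 4 / 1004 = 0.0040.

0.0040


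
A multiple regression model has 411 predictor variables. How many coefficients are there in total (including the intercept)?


Total coefficients = number of predictors + 1 (for the intercept).
= 411 + 1 = 412.

412


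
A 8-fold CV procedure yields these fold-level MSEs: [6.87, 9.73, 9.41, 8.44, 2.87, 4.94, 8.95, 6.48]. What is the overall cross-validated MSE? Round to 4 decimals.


Add all fold MSEs: 57.6900.
Divide by k = 8: 57.6900/8 = 7.2113.

7.2113


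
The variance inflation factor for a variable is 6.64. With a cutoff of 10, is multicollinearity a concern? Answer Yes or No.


The threshold is 10.
VIF = 6.64 is < 10.
Multicollinearity indication: No.

No


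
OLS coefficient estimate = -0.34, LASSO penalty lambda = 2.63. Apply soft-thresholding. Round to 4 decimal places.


Absolute value: |-0.34| = 0.34.
Compare to lambda = 2.63.
Since |beta| <= lambda, the coefficient is set to 0.

0.0000


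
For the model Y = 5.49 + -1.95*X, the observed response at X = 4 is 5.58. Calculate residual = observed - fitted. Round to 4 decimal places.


Predicted = 5.49 + -1.95 * 4 = -2.3100.
Residual = 5.58 - -2.3100 = 7.8900.

7.8900


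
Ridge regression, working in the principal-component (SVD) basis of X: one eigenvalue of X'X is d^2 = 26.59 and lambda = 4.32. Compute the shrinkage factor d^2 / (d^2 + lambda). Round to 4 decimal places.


Denominator = d^2 + lambda = 26.59 + 4.32 = 30.9100.
Shrinkage = 26.59 / 30.9100 = 0.8602.

0.8602


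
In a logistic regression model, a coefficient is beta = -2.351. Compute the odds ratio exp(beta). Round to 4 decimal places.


The odds ratio is computed as:
OR = e^(-2.351) = 0.0953.

0.0953


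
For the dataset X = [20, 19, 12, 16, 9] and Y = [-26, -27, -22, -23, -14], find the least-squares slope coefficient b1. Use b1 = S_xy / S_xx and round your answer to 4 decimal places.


First compute the means: xbar = 15.2000, ybar = -22.4000.
Then S_xx = sum((xi - xbar)^2) = 86.8000.
S_xy = sum((xi - xbar)(yi - ybar)) = -88.6000.
b1 = S_xy / S_xx = -88.6000 / 86.8000 = -1.0207.

-1.0207


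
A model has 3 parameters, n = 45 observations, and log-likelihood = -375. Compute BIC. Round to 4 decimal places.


Compute k*ln(n) = 3*ln(45) = 3*3.806662 = 11.419986.
Then -2*loglik = 750.
BIC = 11.419986 + 750 = 761.419986, which rounds to 761.4200.

761.4200


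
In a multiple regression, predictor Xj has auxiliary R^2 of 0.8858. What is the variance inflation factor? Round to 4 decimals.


VIF = 1 / (1 - 0.8858).
= 1 / 0.1142 = 8.7566.

8.7566


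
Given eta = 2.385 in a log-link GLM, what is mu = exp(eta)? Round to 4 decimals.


The inverse log link gives:
mu = exp(2.385) = 10.8591.

10.8591


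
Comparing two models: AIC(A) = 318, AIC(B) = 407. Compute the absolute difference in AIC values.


Compute |318 - 407| = 89.
Model A has the smaller AIC.

89


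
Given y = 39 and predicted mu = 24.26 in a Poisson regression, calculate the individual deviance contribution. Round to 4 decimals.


Compute y*ln(y/mu) = 39*ln(39/24.26) = 39*0.474733 = 18.514587.
y - mu = 14.74.
D = 2*(18.514587 - (14.74)) = 7.549174, which rounds to 7.5492.

7.5492


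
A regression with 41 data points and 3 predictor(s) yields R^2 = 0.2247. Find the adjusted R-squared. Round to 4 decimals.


Using the formula:
(1 - 0.2247) = 0.7753.
Multiply by 40/37: 0.7753 * 40 = 31.0120, then 31.0120 / 37 = 0.8382.
Adj R^2 = 1 - 0.8382 = 0.1618.

0.1618


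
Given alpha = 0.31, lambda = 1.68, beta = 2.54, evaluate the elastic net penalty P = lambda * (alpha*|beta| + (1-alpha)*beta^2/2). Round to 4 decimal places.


L1 component = 0.31 * |2.54| = 0.7874.
L2 component = 0.69 * 2.54^2 / 2 = 2.2258.
Penalty = 1.68 * (0.7874 + 2.2258) = 1.68 * 3.0132 = 5.0622.

5.0622


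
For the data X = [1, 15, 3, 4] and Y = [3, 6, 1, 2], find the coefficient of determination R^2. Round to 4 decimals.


Fit the OLS line: b0 = 1.3053, b1 = 0.2947.
SSres = 3.6842.
SStot = 14.0000.
R^2 = 1 - 3.6842/14.0000 = 0.7368.

0.7368


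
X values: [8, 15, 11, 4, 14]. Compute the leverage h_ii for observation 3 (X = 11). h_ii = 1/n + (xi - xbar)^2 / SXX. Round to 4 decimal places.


Mean of X: xbar = 10.4000.
SXX = 81.2000.
For X = 11: h = 1/5 + (11 - 10.4000)^2/81.2000 = 0.2044.

0.2044


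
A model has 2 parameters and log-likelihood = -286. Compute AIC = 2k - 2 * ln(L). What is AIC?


Compute:
2k = 2*2 = 4.
-2*loglik = -2*(-286) = 572.
AIC = 4 + 572 = 576.

576


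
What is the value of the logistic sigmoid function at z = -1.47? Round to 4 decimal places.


First, exp(1.4700) = 4.3492.
Then sigma(z) = 1/(1 + 4.3492) = 0.1869.

0.1869


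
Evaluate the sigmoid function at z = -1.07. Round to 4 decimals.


exp(1.0700) = 2.9154.
1 + exp(-z) = 3.9154.
sigmoid = 1/3.9154 = 0.2554.

0.2554


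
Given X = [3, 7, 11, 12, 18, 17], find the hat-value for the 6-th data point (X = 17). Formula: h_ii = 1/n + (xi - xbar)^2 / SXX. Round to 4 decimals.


n = 6, xbar = 11.3333.
SXX = sum((xi - xbar)^2) = 165.3333.
h = 1/6 + (17 - 11.3333)^2 / 165.3333 = 0.3609.

0.3609


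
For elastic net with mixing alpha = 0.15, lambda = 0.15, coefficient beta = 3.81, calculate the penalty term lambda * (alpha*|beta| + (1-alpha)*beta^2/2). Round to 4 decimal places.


alpha * |beta| = 0.15 * 3.81 = 0.5715.
(1-alpha) * beta^2/2 = 0.85 * 14.5161/2 = 6.1693.
Total = 0.15 * (0.5715 + 6.1693) = 1.0111.

1.0111
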